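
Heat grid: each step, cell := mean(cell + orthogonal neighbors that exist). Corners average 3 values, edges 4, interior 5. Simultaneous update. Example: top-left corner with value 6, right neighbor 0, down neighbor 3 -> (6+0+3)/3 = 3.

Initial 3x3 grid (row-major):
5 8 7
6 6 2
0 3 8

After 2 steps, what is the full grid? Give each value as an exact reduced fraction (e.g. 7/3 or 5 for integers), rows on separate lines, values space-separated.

Answer: 205/36 47/8 215/36
223/48 103/20 83/16
23/6 199/48 43/9

Derivation:
After step 1:
  19/3 13/2 17/3
  17/4 5 23/4
  3 17/4 13/3
After step 2:
  205/36 47/8 215/36
  223/48 103/20 83/16
  23/6 199/48 43/9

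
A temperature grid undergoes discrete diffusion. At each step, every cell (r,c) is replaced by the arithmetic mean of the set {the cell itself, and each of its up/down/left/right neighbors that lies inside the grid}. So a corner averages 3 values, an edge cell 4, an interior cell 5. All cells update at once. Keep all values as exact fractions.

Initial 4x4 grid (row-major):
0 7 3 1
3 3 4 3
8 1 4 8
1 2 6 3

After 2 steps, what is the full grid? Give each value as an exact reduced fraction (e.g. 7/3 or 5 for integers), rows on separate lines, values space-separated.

Answer: 121/36 209/60 191/60 121/36
821/240 347/100 387/100 427/120
841/240 351/100 397/100 563/120
113/36 811/240 991/240 167/36

Derivation:
After step 1:
  10/3 13/4 15/4 7/3
  7/2 18/5 17/5 4
  13/4 18/5 23/5 9/2
  11/3 5/2 15/4 17/3
After step 2:
  121/36 209/60 191/60 121/36
  821/240 347/100 387/100 427/120
  841/240 351/100 397/100 563/120
  113/36 811/240 991/240 167/36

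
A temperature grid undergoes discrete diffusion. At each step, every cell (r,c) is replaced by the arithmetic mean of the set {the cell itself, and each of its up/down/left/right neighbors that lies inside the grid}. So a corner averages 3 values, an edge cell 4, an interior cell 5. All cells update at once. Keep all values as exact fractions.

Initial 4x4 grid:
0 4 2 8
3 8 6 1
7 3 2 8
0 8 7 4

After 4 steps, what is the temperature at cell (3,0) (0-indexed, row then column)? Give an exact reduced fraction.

Answer: 16537/3600

Derivation:
Step 1: cell (3,0) = 5
Step 2: cell (3,0) = 17/4
Step 3: cell (3,0) = 557/120
Step 4: cell (3,0) = 16537/3600
Full grid after step 4:
  252407/64800 221009/54000 231619/54000 9149/2025
  884321/216000 773489/180000 206767/45000 248989/54000
  318563/72000 1111/240 173017/36000 2143/432
  16537/3600 346223/72000 217057/43200 326651/64800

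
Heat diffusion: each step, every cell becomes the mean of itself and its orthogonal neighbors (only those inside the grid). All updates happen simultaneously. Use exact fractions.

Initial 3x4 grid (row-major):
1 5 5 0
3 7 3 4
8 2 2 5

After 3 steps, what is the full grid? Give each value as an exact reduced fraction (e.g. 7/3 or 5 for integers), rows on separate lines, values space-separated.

After step 1:
  3 9/2 13/4 3
  19/4 4 21/5 3
  13/3 19/4 3 11/3
After step 2:
  49/12 59/16 299/80 37/12
  193/48 111/25 349/100 52/15
  83/18 193/48 937/240 29/9
After step 3:
  283/72 9569/2400 8399/2400 823/240
  61759/14400 23591/6000 11423/3000 746/225
  911/216 30557/7200 26347/7200 7627/2160

Answer: 283/72 9569/2400 8399/2400 823/240
61759/14400 23591/6000 11423/3000 746/225
911/216 30557/7200 26347/7200 7627/2160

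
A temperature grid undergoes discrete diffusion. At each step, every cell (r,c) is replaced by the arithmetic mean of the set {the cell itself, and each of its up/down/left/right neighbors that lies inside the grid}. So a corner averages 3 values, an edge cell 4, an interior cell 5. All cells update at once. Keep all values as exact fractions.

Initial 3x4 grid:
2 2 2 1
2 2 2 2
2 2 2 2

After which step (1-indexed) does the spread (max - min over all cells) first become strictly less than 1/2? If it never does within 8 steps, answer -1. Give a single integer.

Step 1: max=2, min=5/3, spread=1/3
  -> spread < 1/2 first at step 1
Step 2: max=2, min=31/18, spread=5/18
Step 3: max=2, min=391/216, spread=41/216
Step 4: max=2, min=47623/25920, spread=4217/25920
Step 5: max=14321/7200, min=2901251/1555200, spread=38417/311040
Step 6: max=285403/144000, min=175423789/93312000, spread=1903471/18662400
Step 7: max=8524241/4320000, min=10596450911/5598720000, spread=18038617/223948800
Step 8: max=764673241/388800000, min=638578217149/335923200000, spread=883978523/13436928000

Answer: 1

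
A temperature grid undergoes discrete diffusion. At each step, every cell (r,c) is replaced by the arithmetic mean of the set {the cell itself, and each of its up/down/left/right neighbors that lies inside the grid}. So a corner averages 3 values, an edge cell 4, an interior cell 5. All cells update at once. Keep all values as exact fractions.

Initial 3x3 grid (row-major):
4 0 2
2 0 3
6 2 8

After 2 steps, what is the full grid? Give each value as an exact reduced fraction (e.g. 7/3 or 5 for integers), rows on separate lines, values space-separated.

After step 1:
  2 3/2 5/3
  3 7/5 13/4
  10/3 4 13/3
After step 2:
  13/6 197/120 77/36
  73/30 263/100 213/80
  31/9 49/15 139/36

Answer: 13/6 197/120 77/36
73/30 263/100 213/80
31/9 49/15 139/36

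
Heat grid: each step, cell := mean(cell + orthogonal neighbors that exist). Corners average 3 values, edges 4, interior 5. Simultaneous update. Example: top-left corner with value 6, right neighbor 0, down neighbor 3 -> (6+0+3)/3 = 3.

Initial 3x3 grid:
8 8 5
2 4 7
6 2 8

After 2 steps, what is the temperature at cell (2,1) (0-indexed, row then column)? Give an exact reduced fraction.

Step 1: cell (2,1) = 5
Step 2: cell (2,1) = 93/20
Full grid after step 2:
  23/4 1411/240 227/36
  71/15 537/100 86/15
  40/9 93/20 50/9

Answer: 93/20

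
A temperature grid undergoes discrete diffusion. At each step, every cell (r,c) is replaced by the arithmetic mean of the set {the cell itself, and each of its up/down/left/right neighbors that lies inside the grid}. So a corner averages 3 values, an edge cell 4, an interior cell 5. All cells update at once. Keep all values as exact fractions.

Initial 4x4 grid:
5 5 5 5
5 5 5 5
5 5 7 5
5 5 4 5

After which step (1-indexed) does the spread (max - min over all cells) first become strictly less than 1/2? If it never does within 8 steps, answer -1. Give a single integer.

Answer: 2

Derivation:
Step 1: max=11/2, min=14/3, spread=5/6
Step 2: max=107/20, min=59/12, spread=13/30
  -> spread < 1/2 first at step 2
Step 3: max=749/144, min=5, spread=29/144
Step 4: max=18581/3600, min=27133/5400, spread=1477/10800
Step 5: max=3332857/648000, min=1513/300, spread=64777/648000
Step 6: max=166097159/32400000, min=683023/135000, spread=2171639/32400000
Step 7: max=119516833/23328000, min=1640749/324000, spread=276581/4665600
Step 8: max=26853491467/5248800000, min=2464398841/486000000, spread=1189919921/26244000000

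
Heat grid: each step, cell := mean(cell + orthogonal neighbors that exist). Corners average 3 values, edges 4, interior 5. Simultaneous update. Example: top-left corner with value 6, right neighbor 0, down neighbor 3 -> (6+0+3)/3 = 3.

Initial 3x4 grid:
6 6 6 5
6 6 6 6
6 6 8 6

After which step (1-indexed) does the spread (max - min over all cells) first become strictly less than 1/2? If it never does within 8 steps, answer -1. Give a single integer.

Answer: 3

Derivation:
Step 1: max=20/3, min=17/3, spread=1
Step 2: max=391/60, min=103/18, spread=143/180
Step 3: max=13639/2160, min=42649/7200, spread=8443/21600
  -> spread < 1/2 first at step 3
Step 4: max=676379/108000, min=773843/129600, spread=189059/648000
Step 5: max=48214267/7776000, min=39026221/6480000, spread=6914009/38880000
Step 6: max=1201001557/194400000, min=98016211/16200000, spread=992281/7776000
Step 7: max=172260737947/27993600000, min=70770458363/11664000000, spread=12058189379/139968000000
Step 8: max=4298717830867/699840000000, min=177222016583/29160000000, spread=363115463/5598720000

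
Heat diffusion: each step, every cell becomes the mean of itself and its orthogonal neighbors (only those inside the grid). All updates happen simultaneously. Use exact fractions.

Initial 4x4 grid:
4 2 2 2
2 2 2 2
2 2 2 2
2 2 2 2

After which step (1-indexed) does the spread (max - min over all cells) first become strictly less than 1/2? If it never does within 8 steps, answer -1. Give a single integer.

Answer: 3

Derivation:
Step 1: max=8/3, min=2, spread=2/3
Step 2: max=23/9, min=2, spread=5/9
Step 3: max=257/108, min=2, spread=41/108
  -> spread < 1/2 first at step 3
Step 4: max=7523/3240, min=2, spread=1043/3240
Step 5: max=219953/97200, min=2, spread=25553/97200
Step 6: max=6503459/2916000, min=18079/9000, spread=645863/2916000
Step 7: max=192601691/87480000, min=120971/60000, spread=16225973/87480000
Step 8: max=5726277983/2624400000, min=54701/27000, spread=409340783/2624400000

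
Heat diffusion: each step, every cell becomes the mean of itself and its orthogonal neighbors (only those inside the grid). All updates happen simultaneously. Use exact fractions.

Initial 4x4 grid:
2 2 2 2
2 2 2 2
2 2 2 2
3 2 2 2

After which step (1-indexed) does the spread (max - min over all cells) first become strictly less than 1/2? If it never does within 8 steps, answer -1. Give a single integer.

Answer: 1

Derivation:
Step 1: max=7/3, min=2, spread=1/3
  -> spread < 1/2 first at step 1
Step 2: max=41/18, min=2, spread=5/18
Step 3: max=473/216, min=2, spread=41/216
Step 4: max=14003/6480, min=2, spread=1043/6480
Step 5: max=414353/194400, min=2, spread=25553/194400
Step 6: max=12335459/5832000, min=36079/18000, spread=645863/5832000
Step 7: max=367561691/174960000, min=240971/120000, spread=16225973/174960000
Step 8: max=10975077983/5248800000, min=108701/54000, spread=409340783/5248800000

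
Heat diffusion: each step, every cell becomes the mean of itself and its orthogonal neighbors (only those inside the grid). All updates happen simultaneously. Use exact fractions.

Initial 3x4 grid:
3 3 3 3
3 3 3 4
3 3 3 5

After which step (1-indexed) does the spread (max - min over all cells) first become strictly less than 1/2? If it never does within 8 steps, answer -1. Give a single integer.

Step 1: max=4, min=3, spread=1
Step 2: max=15/4, min=3, spread=3/4
Step 3: max=2579/720, min=3, spread=419/720
Step 4: max=150803/43200, min=679/225, spread=4087/8640
  -> spread < 1/2 first at step 4
Step 5: max=328831/96000, min=164449/54000, spread=65659/172800
Step 6: max=525830263/155520000, min=1658551/540000, spread=1926703/6220800
Step 7: max=31236366517/9331200000, min=300926677/97200000, spread=93896221/373248000
Step 8: max=620036380501/186624000000, min=36352946711/11664000000, spread=61422773/298598400

Answer: 4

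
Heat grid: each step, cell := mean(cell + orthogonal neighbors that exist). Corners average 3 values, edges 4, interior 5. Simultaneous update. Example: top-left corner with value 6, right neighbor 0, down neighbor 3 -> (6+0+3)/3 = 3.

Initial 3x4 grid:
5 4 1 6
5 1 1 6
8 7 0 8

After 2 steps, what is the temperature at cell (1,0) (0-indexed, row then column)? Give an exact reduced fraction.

Step 1: cell (1,0) = 19/4
Step 2: cell (1,0) = 1181/240
Full grid after step 2:
  73/18 841/240 713/240 151/36
  1181/240 169/50 353/100 321/80
  185/36 137/30 217/60 167/36

Answer: 1181/240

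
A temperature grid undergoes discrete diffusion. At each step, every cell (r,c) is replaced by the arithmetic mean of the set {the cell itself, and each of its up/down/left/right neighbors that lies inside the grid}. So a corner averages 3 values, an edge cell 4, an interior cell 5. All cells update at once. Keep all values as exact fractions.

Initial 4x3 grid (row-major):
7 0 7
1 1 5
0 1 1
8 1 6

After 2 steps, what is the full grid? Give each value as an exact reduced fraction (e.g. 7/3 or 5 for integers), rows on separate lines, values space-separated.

Answer: 26/9 721/240 15/4
541/240 119/50 247/80
171/80 243/100 613/240
19/6 157/60 119/36

Derivation:
After step 1:
  8/3 15/4 4
  9/4 8/5 7/2
  5/2 4/5 13/4
  3 4 8/3
After step 2:
  26/9 721/240 15/4
  541/240 119/50 247/80
  171/80 243/100 613/240
  19/6 157/60 119/36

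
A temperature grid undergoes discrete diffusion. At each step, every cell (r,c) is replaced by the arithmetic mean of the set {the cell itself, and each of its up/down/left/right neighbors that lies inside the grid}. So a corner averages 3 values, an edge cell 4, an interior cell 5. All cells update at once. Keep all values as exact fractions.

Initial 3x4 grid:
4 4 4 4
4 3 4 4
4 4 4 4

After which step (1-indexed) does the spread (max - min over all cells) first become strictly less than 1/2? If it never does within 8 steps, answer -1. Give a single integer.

Answer: 1

Derivation:
Step 1: max=4, min=15/4, spread=1/4
  -> spread < 1/2 first at step 1
Step 2: max=4, min=377/100, spread=23/100
Step 3: max=1587/400, min=18389/4800, spread=131/960
Step 4: max=28409/7200, min=166249/43200, spread=841/8640
Step 5: max=5666627/1440000, min=66577949/17280000, spread=56863/691200
Step 6: max=50850457/12960000, min=600545659/155520000, spread=386393/6220800
Step 7: max=20315641187/5184000000, min=240438276869/62208000000, spread=26795339/497664000
Step 8: max=1217073850333/311040000000, min=14446104285871/3732480000000, spread=254051069/5971968000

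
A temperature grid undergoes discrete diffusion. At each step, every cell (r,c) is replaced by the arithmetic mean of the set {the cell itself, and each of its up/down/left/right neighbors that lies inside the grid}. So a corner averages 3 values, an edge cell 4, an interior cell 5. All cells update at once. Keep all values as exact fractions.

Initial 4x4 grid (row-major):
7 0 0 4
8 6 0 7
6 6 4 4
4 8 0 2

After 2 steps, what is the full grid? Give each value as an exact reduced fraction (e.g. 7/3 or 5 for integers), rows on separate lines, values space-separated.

Answer: 5 53/16 679/240 101/36
87/16 117/25 299/100 113/30
99/16 233/50 399/100 16/5
11/2 5 16/5 13/4

Derivation:
After step 1:
  5 13/4 1 11/3
  27/4 4 17/5 15/4
  6 6 14/5 17/4
  6 9/2 7/2 2
After step 2:
  5 53/16 679/240 101/36
  87/16 117/25 299/100 113/30
  99/16 233/50 399/100 16/5
  11/2 5 16/5 13/4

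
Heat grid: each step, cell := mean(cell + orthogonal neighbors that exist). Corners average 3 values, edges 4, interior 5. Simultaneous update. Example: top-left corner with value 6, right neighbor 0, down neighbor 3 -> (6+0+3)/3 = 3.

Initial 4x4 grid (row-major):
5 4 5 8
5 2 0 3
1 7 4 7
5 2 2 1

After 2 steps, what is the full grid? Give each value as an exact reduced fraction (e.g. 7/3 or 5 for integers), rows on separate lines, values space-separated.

After step 1:
  14/3 4 17/4 16/3
  13/4 18/5 14/5 9/2
  9/2 16/5 4 15/4
  8/3 4 9/4 10/3
After step 2:
  143/36 991/240 983/240 169/36
  961/240 337/100 383/100 983/240
  817/240 193/50 16/5 187/48
  67/18 727/240 163/48 28/9

Answer: 143/36 991/240 983/240 169/36
961/240 337/100 383/100 983/240
817/240 193/50 16/5 187/48
67/18 727/240 163/48 28/9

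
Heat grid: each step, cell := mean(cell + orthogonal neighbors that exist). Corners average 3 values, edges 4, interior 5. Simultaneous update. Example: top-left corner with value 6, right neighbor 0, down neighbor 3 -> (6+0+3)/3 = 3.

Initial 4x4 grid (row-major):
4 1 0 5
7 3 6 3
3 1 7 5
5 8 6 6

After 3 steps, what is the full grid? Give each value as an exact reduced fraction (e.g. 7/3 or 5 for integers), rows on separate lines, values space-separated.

Answer: 2527/720 3913/1200 12167/3600 941/270
3097/800 7661/2000 5899/1500 15107/3600
6349/1440 55/12 29089/6000 18191/3600
659/135 1451/288 39427/7200 2399/432

Derivation:
After step 1:
  4 2 3 8/3
  17/4 18/5 19/5 19/4
  4 22/5 5 21/4
  16/3 5 27/4 17/3
After step 2:
  41/12 63/20 43/15 125/36
  317/80 361/100 403/100 247/60
  1079/240 22/5 126/25 31/6
  43/9 1289/240 269/48 53/9
After step 3:
  2527/720 3913/1200 12167/3600 941/270
  3097/800 7661/2000 5899/1500 15107/3600
  6349/1440 55/12 29089/6000 18191/3600
  659/135 1451/288 39427/7200 2399/432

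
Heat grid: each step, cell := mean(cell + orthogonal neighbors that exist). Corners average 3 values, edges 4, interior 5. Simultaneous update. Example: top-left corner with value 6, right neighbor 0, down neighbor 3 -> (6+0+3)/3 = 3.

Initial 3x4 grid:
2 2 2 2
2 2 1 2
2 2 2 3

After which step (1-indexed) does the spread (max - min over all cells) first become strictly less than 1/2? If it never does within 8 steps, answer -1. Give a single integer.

Step 1: max=7/3, min=7/4, spread=7/12
Step 2: max=19/9, min=187/100, spread=217/900
  -> spread < 1/2 first at step 2
Step 3: max=278/135, min=4537/2400, spread=3647/21600
Step 4: max=32579/16200, min=15351/8000, spread=59729/648000
Step 5: max=1940431/972000, min=4175003/2160000, spread=1233593/19440000
Step 6: max=57782377/29160000, min=10461973/5400000, spread=3219307/72900000
Step 7: max=6912251011/3499200000, min=1510595183/777600000, spread=1833163/55987200
Step 8: max=413555585549/209952000000, min=90778929997/46656000000, spread=80806409/3359232000

Answer: 2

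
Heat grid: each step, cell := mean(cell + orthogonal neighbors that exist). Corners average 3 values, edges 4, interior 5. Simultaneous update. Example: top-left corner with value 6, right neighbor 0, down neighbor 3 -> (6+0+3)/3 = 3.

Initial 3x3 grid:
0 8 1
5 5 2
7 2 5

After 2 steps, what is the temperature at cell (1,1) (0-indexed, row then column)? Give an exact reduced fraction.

Answer: 403/100

Derivation:
Step 1: cell (1,1) = 22/5
Step 2: cell (1,1) = 403/100
Full grid after step 2:
  145/36 159/40 125/36
  353/80 403/100 859/240
  41/9 1009/240 11/3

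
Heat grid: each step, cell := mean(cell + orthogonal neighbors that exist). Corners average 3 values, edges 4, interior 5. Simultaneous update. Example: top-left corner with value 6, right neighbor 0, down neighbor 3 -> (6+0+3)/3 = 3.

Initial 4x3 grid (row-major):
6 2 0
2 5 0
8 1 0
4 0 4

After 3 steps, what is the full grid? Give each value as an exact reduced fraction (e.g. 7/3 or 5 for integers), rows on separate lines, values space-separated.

Answer: 1417/432 13067/4800 767/432
12949/3600 5003/2000 853/450
3983/1200 16229/6000 3137/1800
2371/720 35821/14400 4223/2160

Derivation:
After step 1:
  10/3 13/4 2/3
  21/4 2 5/4
  15/4 14/5 5/4
  4 9/4 4/3
After step 2:
  71/18 37/16 31/18
  43/12 291/100 31/24
  79/20 241/100 199/120
  10/3 623/240 29/18
After step 3:
  1417/432 13067/4800 767/432
  12949/3600 5003/2000 853/450
  3983/1200 16229/6000 3137/1800
  2371/720 35821/14400 4223/2160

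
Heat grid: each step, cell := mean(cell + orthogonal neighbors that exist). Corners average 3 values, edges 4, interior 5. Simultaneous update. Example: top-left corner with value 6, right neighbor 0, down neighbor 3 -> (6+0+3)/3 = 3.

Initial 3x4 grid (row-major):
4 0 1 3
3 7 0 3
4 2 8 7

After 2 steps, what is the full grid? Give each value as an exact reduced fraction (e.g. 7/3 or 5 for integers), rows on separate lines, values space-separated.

After step 1:
  7/3 3 1 7/3
  9/2 12/5 19/5 13/4
  3 21/4 17/4 6
After step 2:
  59/18 131/60 38/15 79/36
  367/120 379/100 147/50 923/240
  17/4 149/40 193/40 9/2

Answer: 59/18 131/60 38/15 79/36
367/120 379/100 147/50 923/240
17/4 149/40 193/40 9/2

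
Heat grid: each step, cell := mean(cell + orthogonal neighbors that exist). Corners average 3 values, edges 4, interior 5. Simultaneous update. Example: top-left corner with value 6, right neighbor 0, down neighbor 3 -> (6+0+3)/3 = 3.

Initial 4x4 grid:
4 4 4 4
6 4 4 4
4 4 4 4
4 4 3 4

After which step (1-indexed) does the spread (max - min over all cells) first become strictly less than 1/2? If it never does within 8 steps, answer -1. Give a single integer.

Answer: 4

Derivation:
Step 1: max=14/3, min=11/3, spread=1
Step 2: max=271/60, min=449/120, spread=31/40
Step 3: max=2371/540, min=4109/1080, spread=211/360
Step 4: max=69841/16200, min=124559/32400, spread=5041/10800
  -> spread < 1/2 first at step 4
Step 5: max=2078377/486000, min=3766421/972000, spread=130111/324000
Step 6: max=30884537/7290000, min=22754161/5832000, spread=3255781/9720000
Step 7: max=1840957021/437400000, min=3434832989/874800000, spread=82360351/291600000
Step 8: max=13725236839/3280500000, min=103578161249/26244000000, spread=2074577821/8748000000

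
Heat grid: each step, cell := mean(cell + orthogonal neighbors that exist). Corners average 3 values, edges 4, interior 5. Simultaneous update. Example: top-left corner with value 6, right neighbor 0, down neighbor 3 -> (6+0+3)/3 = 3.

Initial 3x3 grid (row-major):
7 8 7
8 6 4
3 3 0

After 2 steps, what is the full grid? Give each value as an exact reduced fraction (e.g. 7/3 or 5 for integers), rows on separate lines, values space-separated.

After step 1:
  23/3 7 19/3
  6 29/5 17/4
  14/3 3 7/3
After step 2:
  62/9 67/10 211/36
  181/30 521/100 1123/240
  41/9 79/20 115/36

Answer: 62/9 67/10 211/36
181/30 521/100 1123/240
41/9 79/20 115/36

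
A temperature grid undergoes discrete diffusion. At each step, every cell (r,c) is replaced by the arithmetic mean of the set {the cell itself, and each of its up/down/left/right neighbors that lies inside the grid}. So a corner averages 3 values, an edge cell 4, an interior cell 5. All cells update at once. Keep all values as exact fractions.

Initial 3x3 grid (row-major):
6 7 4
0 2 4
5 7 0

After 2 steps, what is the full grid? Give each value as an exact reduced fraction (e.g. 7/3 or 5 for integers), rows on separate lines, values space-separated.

Answer: 37/9 217/48 49/12
187/48 18/5 91/24
43/12 91/24 29/9

Derivation:
After step 1:
  13/3 19/4 5
  13/4 4 5/2
  4 7/2 11/3
After step 2:
  37/9 217/48 49/12
  187/48 18/5 91/24
  43/12 91/24 29/9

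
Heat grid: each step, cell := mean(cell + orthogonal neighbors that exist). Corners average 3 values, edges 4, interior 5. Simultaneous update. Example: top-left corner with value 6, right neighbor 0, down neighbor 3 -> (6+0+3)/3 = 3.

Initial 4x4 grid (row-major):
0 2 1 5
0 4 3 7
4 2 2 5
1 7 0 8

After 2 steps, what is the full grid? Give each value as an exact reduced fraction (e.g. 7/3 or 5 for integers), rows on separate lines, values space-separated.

After step 1:
  2/3 7/4 11/4 13/3
  2 11/5 17/5 5
  7/4 19/5 12/5 11/2
  4 5/2 17/4 13/3
After step 2:
  53/36 221/120 367/120 145/36
  397/240 263/100 63/20 547/120
  231/80 253/100 387/100 517/120
  11/4 291/80 809/240 169/36

Answer: 53/36 221/120 367/120 145/36
397/240 263/100 63/20 547/120
231/80 253/100 387/100 517/120
11/4 291/80 809/240 169/36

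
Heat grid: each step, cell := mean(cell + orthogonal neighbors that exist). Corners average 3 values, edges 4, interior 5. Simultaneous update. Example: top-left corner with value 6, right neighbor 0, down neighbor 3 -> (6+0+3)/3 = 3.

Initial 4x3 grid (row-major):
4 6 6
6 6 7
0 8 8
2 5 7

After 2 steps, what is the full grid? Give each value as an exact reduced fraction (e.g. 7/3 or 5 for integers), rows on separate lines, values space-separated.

Answer: 89/18 713/120 223/36
299/60 113/20 1631/240
59/15 29/5 1579/240
71/18 199/40 59/9

Derivation:
After step 1:
  16/3 11/2 19/3
  4 33/5 27/4
  4 27/5 15/2
  7/3 11/2 20/3
After step 2:
  89/18 713/120 223/36
  299/60 113/20 1631/240
  59/15 29/5 1579/240
  71/18 199/40 59/9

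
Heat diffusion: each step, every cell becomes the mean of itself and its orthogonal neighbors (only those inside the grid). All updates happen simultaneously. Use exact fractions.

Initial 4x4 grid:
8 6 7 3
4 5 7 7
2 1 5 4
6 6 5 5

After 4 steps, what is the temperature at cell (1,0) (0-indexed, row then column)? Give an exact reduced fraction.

Step 1: cell (1,0) = 19/4
Step 2: cell (1,0) = 93/20
Step 3: cell (1,0) = 2953/600
Step 4: cell (1,0) = 87853/18000
Full grid after step 4:
  38299/7200 389647/72000 1211077/216000 360277/64800
  87853/18000 306623/60000 940243/180000 582581/108000
  243427/54000 827227/180000 890161/180000 543197/108000
  278653/64800 975043/216000 1018939/216000 320479/64800

Answer: 87853/18000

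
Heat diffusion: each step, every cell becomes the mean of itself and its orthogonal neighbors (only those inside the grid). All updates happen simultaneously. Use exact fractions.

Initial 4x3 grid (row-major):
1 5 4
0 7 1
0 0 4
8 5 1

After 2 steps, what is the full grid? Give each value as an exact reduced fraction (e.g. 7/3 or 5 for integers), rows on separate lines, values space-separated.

Answer: 11/4 731/240 139/36
43/20 321/100 343/120
173/60 64/25 361/120
59/18 431/120 25/9

Derivation:
After step 1:
  2 17/4 10/3
  2 13/5 4
  2 16/5 3/2
  13/3 7/2 10/3
After step 2:
  11/4 731/240 139/36
  43/20 321/100 343/120
  173/60 64/25 361/120
  59/18 431/120 25/9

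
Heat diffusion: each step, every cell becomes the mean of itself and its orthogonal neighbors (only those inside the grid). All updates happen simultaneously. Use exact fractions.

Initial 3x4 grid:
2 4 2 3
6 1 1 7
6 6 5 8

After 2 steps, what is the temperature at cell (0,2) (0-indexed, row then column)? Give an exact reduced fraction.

Answer: 239/80

Derivation:
Step 1: cell (0,2) = 5/2
Step 2: cell (0,2) = 239/80
Full grid after step 2:
  10/3 247/80 239/80 15/4
  347/80 173/50 381/100 1117/240
  19/4 191/40 581/120 197/36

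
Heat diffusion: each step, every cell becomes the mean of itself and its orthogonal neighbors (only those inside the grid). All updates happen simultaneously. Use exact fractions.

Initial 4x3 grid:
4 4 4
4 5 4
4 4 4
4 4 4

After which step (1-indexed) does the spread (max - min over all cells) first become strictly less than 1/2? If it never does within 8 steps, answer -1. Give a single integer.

Step 1: max=17/4, min=4, spread=1/4
  -> spread < 1/2 first at step 1
Step 2: max=423/100, min=4, spread=23/100
Step 3: max=20011/4800, min=1613/400, spread=131/960
Step 4: max=179351/43200, min=29191/7200, spread=841/8640
Step 5: max=71662051/17280000, min=5853373/1440000, spread=56863/691200
Step 6: max=643614341/155520000, min=52829543/12960000, spread=386393/6220800
Step 7: max=257225723131/62208000000, min=21156358813/5184000000, spread=26795339/497664000
Step 8: max=15413735714129/3732480000000, min=1271246149667/311040000000, spread=254051069/5971968000

Answer: 1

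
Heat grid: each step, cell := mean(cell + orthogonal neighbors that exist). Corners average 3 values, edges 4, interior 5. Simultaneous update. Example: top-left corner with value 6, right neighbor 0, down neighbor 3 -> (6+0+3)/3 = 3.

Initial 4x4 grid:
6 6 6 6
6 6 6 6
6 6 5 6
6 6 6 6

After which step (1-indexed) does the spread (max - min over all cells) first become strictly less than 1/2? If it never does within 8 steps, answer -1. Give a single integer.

Step 1: max=6, min=23/4, spread=1/4
  -> spread < 1/2 first at step 1
Step 2: max=6, min=289/50, spread=11/50
Step 3: max=6, min=14033/2400, spread=367/2400
Step 4: max=3587/600, min=63229/10800, spread=1337/10800
Step 5: max=107531/18000, min=1902331/324000, spread=33227/324000
Step 6: max=643951/108000, min=57105673/9720000, spread=849917/9720000
Step 7: max=9651467/1620000, min=1715885653/291600000, spread=21378407/291600000
Step 8: max=2892311657/486000000, min=51521537629/8748000000, spread=540072197/8748000000

Answer: 1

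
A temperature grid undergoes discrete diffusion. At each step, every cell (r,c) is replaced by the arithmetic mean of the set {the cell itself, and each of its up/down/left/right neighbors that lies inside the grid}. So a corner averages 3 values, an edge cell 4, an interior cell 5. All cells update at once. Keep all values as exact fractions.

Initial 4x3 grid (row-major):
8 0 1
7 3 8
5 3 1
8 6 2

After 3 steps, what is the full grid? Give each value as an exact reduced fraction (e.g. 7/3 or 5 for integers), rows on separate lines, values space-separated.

After step 1:
  5 3 3
  23/4 21/5 13/4
  23/4 18/5 7/2
  19/3 19/4 3
After step 2:
  55/12 19/5 37/12
  207/40 99/25 279/80
  643/120 109/25 267/80
  101/18 1061/240 15/4
After step 3:
  1627/360 1157/300 2489/720
  5723/1200 8313/2000 8321/2400
  9227/1800 6431/1500 2987/800
  11081/2160 65311/14400 1381/360

Answer: 1627/360 1157/300 2489/720
5723/1200 8313/2000 8321/2400
9227/1800 6431/1500 2987/800
11081/2160 65311/14400 1381/360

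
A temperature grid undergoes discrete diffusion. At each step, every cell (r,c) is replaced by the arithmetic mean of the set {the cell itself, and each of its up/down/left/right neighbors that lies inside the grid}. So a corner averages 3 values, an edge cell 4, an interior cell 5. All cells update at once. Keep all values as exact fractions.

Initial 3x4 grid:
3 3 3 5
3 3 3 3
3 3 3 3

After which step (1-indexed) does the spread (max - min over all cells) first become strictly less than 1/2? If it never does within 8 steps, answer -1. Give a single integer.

Step 1: max=11/3, min=3, spread=2/3
Step 2: max=32/9, min=3, spread=5/9
Step 3: max=365/108, min=3, spread=41/108
  -> spread < 1/2 first at step 3
Step 4: max=43097/12960, min=3, spread=4217/12960
Step 5: max=2541949/777600, min=10879/3600, spread=38417/155520
Step 6: max=151168211/46656000, min=218597/72000, spread=1903471/9331200
Step 7: max=8999069089/2799360000, min=6595759/2160000, spread=18038617/111974400
Step 8: max=537152982851/167961600000, min=596126759/194400000, spread=883978523/6718464000

Answer: 3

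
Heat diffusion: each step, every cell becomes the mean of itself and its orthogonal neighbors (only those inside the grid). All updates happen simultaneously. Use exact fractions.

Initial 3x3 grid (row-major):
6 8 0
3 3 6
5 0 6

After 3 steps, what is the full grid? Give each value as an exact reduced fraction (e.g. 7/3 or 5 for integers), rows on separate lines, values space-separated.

After step 1:
  17/3 17/4 14/3
  17/4 4 15/4
  8/3 7/2 4
After step 2:
  85/18 223/48 38/9
  199/48 79/20 197/48
  125/36 85/24 15/4
After step 3:
  973/216 12629/2880 467/108
  11729/2880 1631/400 11539/2880
  1607/432 5297/1440 547/144

Answer: 973/216 12629/2880 467/108
11729/2880 1631/400 11539/2880
1607/432 5297/1440 547/144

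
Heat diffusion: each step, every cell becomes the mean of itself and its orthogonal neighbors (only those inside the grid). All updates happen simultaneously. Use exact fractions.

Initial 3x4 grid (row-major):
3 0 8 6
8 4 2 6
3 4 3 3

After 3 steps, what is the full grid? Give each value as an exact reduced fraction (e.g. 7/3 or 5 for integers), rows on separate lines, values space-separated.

After step 1:
  11/3 15/4 4 20/3
  9/2 18/5 23/5 17/4
  5 7/2 3 4
After step 2:
  143/36 901/240 1141/240 179/36
  503/120 399/100 389/100 1171/240
  13/3 151/40 151/40 15/4
After step 3:
  8581/2160 29647/7200 31267/7200 2629/540
  29677/7200 23521/6000 12773/3000 62969/14400
  41/10 2381/600 1519/400 2977/720

Answer: 8581/2160 29647/7200 31267/7200 2629/540
29677/7200 23521/6000 12773/3000 62969/14400
41/10 2381/600 1519/400 2977/720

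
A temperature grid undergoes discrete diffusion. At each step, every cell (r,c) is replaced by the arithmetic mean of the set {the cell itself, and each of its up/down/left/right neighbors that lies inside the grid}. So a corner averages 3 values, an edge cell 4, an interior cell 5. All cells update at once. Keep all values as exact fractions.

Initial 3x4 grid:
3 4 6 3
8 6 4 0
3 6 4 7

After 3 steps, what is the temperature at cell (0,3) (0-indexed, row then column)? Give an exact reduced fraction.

Step 1: cell (0,3) = 3
Step 2: cell (0,3) = 43/12
Step 3: cell (0,3) = 89/24
Full grid after step 3:
  227/45 5591/1200 5101/1200 89/24
  18173/3600 3731/750 12779/3000 28411/7200
  2839/540 17723/3600 16553/3600 871/216

Answer: 89/24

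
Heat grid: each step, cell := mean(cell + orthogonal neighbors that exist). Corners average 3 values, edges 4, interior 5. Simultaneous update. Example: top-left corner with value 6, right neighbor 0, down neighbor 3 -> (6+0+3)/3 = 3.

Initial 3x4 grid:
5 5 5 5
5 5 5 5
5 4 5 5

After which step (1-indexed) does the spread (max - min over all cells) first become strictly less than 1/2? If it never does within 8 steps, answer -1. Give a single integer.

Answer: 1

Derivation:
Step 1: max=5, min=14/3, spread=1/3
  -> spread < 1/2 first at step 1
Step 2: max=5, min=569/120, spread=31/120
Step 3: max=5, min=5189/1080, spread=211/1080
Step 4: max=8953/1800, min=523103/108000, spread=14077/108000
Step 5: max=536317/108000, min=4719593/972000, spread=5363/48600
Step 6: max=297131/60000, min=142059191/29160000, spread=93859/1166400
Step 7: max=480663533/97200000, min=8537725519/1749600000, spread=4568723/69984000
Step 8: max=14398381111/2916000000, min=513099564371/104976000000, spread=8387449/167961600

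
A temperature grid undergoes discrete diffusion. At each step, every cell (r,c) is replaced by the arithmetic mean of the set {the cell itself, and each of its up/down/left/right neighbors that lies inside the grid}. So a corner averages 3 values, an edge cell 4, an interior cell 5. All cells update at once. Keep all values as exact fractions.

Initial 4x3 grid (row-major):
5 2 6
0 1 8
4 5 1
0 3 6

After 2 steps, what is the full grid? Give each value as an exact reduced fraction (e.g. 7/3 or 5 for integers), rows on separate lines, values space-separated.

Answer: 25/9 431/120 77/18
617/240 16/5 263/60
593/240 67/20 227/60
97/36 359/120 71/18

Derivation:
After step 1:
  7/3 7/2 16/3
  5/2 16/5 4
  9/4 14/5 5
  7/3 7/2 10/3
After step 2:
  25/9 431/120 77/18
  617/240 16/5 263/60
  593/240 67/20 227/60
  97/36 359/120 71/18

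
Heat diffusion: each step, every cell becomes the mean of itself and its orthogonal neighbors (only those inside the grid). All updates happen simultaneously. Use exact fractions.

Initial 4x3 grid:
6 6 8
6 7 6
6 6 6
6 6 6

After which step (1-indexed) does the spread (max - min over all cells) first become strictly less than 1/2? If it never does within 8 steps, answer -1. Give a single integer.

Answer: 3

Derivation:
Step 1: max=27/4, min=6, spread=3/4
Step 2: max=121/18, min=6, spread=13/18
Step 3: max=7031/1080, min=2413/400, spread=5159/10800
  -> spread < 1/2 first at step 3
Step 4: max=839423/129600, min=43591/7200, spread=10957/25920
Step 5: max=49821787/7776000, min=658271/108000, spread=97051/311040
Step 6: max=2975965133/466560000, min=79217003/12960000, spread=4966121/18662400
Step 7: max=177665628247/27993600000, min=4772714677/777600000, spread=46783199/223948800
Step 8: max=10627506058373/1679616000000, min=287122703243/46656000000, spread=2328709933/13436928000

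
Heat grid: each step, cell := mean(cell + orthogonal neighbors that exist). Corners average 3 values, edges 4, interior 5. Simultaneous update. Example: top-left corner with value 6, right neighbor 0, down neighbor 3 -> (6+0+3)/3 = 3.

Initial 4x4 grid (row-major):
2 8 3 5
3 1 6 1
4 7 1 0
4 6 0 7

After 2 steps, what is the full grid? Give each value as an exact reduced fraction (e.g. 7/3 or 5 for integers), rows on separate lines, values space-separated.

After step 1:
  13/3 7/2 11/2 3
  5/2 5 12/5 3
  9/2 19/5 14/5 9/4
  14/3 17/4 7/2 7/3
After step 2:
  31/9 55/12 18/5 23/6
  49/12 86/25 187/50 213/80
  58/15 407/100 59/20 623/240
  161/36 973/240 773/240 97/36

Answer: 31/9 55/12 18/5 23/6
49/12 86/25 187/50 213/80
58/15 407/100 59/20 623/240
161/36 973/240 773/240 97/36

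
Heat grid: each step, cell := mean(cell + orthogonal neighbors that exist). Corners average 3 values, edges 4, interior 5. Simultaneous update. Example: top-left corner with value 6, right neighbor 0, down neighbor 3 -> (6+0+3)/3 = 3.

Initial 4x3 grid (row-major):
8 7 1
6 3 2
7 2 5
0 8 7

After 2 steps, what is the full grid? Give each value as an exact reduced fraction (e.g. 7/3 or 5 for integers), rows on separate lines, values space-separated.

Answer: 71/12 229/48 65/18
83/16 9/2 169/48
79/16 21/5 221/48
13/3 251/48 179/36

Derivation:
After step 1:
  7 19/4 10/3
  6 4 11/4
  15/4 5 4
  5 17/4 20/3
After step 2:
  71/12 229/48 65/18
  83/16 9/2 169/48
  79/16 21/5 221/48
  13/3 251/48 179/36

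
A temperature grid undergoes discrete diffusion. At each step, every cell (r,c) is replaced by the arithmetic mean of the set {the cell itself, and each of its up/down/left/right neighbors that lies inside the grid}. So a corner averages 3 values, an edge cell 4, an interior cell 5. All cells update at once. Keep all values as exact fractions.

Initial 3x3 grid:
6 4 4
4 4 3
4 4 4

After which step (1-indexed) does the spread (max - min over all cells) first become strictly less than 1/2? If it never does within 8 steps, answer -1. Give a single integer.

Answer: 4

Derivation:
Step 1: max=14/3, min=11/3, spread=1
Step 2: max=41/9, min=893/240, spread=601/720
Step 3: max=583/135, min=8203/2160, spread=25/48
Step 4: max=138089/32400, min=504881/129600, spread=211/576
  -> spread < 1/2 first at step 4
Step 5: max=4068929/972000, min=30552307/7776000, spread=1777/6912
Step 6: max=484527851/116640000, min=1853899529/466560000, spread=14971/82944
Step 7: max=1803425167/437400000, min=111872057563/27993600000, spread=126121/995328
Step 8: max=1723999403309/419904000000, min=6746583691361/1679616000000, spread=1062499/11943936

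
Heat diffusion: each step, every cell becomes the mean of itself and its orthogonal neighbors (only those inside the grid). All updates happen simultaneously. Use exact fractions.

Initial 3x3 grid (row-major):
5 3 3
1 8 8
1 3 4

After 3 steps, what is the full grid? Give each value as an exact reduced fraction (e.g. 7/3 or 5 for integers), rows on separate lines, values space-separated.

Answer: 1361/360 63767/14400 5153/1080
53267/14400 25079/6000 70367/14400
7351/2160 7399/1800 1099/240

Derivation:
After step 1:
  3 19/4 14/3
  15/4 23/5 23/4
  5/3 4 5
After step 2:
  23/6 1021/240 91/18
  781/240 457/100 1201/240
  113/36 229/60 59/12
After step 3:
  1361/360 63767/14400 5153/1080
  53267/14400 25079/6000 70367/14400
  7351/2160 7399/1800 1099/240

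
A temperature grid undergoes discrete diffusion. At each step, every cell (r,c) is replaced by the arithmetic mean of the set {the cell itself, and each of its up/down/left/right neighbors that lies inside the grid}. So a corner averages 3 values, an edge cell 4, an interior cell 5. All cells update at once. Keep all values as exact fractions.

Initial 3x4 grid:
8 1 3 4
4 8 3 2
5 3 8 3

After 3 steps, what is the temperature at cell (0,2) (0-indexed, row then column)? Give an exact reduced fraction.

Answer: 2899/800

Derivation:
Step 1: cell (0,2) = 11/4
Step 2: cell (0,2) = 311/80
Step 3: cell (0,2) = 2899/800
Full grid after step 3:
  2477/540 32801/7200 2899/800 847/240
  73357/14400 26363/6000 3211/750 12853/3600
  581/120 3989/800 30491/7200 8993/2160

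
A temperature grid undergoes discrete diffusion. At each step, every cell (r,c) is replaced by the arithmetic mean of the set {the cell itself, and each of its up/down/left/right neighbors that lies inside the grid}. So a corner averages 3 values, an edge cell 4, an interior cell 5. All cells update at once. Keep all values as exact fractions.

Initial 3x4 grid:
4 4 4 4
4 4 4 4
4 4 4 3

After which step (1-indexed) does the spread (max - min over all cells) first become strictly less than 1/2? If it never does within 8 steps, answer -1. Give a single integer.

Answer: 1

Derivation:
Step 1: max=4, min=11/3, spread=1/3
  -> spread < 1/2 first at step 1
Step 2: max=4, min=67/18, spread=5/18
Step 3: max=4, min=823/216, spread=41/216
Step 4: max=4, min=99463/25920, spread=4217/25920
Step 5: max=28721/7200, min=6011651/1555200, spread=38417/311040
Step 6: max=573403/144000, min=362047789/93312000, spread=1903471/18662400
Step 7: max=17164241/4320000, min=21793890911/5598720000, spread=18038617/223948800
Step 8: max=1542273241/388800000, min=1310424617149/335923200000, spread=883978523/13436928000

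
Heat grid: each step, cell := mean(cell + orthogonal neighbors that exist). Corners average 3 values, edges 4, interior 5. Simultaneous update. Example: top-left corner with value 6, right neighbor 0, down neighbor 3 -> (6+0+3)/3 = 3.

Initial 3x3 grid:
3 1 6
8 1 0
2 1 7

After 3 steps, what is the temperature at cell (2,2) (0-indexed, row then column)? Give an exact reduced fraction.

Step 1: cell (2,2) = 8/3
Step 2: cell (2,2) = 107/36
Step 3: cell (2,2) = 6097/2160
Full grid after step 3:
  2299/720 43339/14400 6017/2160
  23407/7200 8759/3000 6869/2400
  6817/2160 43339/14400 6097/2160

Answer: 6097/2160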